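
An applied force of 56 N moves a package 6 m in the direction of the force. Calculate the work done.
W = F·d = (56)(6) = 336.0 J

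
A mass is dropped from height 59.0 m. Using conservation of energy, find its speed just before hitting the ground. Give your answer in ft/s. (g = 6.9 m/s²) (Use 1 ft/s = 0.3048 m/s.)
mgh = ½mv² ⇒ v = √(2gh) = √(2·6.9·59.0) = 28.5342 m/s = 93.62 ft/s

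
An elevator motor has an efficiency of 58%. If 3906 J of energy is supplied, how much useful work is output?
W_out = η·W_in = 0.58·3906 = 2265.48 J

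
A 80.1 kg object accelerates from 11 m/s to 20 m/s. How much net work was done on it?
W = ΔKE = ½m(v₂² − v₁²) = ½(80.1)(20² − 11²) = 11173.95 J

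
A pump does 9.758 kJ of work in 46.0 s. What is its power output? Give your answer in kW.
Convert to SI: W = 9758.0 J, t = 46.0 s
P = W/t = 9758.0/46.0 = 212.13 W = 0.2121 kW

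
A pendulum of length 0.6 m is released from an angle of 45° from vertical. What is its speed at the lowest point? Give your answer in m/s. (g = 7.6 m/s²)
h = L(1 − cosθ) = 0.6(1 − cos45°) = 0.175736 m
v = √(2gh) = √(2·7.6·0.175736) = 1.634 m/s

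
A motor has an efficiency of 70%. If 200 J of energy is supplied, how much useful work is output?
W_out = η·W_in = 0.7·200 = 140.0 J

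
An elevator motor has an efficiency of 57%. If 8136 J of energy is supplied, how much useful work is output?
W_out = η·W_in = 0.57·8136 = 4637.52 J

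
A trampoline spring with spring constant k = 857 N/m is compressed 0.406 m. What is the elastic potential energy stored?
PE = ½kx² = ½(857)(0.406)² = 70.63 J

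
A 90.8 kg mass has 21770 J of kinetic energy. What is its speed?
v = √(2·KE/m) = √(2·21770/90.8) = 21.9 m/s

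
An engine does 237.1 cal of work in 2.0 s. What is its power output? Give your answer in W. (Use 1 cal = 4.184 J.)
Convert to SI: W = 992.026 J, t = 2.0 s
P = W/t = 992.026/2.0 = 496.0 W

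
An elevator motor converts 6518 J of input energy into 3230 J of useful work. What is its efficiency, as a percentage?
η = W_out/W_in = 3230/6518 = 49.56%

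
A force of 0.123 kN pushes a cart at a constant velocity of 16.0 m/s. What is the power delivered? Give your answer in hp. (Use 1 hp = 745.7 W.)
Convert to SI: F = 123.0 N, v = 16.0 m/s
P = Fv = (123.0)(16.0) = 1968.0 W = 2.639 hp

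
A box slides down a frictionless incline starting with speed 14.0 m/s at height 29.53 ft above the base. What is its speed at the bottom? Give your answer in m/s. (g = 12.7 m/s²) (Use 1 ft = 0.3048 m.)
Convert to SI: v₀ = 14.0 m/s, h = 9.00074 m
½mv₀² + mgh = ½mv² ⇒ v = √(v₀² + 2gh) = √(14.0² + 2·12.7·9.00074) = 20.61 m/s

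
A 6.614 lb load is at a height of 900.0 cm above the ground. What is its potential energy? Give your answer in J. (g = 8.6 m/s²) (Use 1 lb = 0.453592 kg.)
Convert to SI: m = 3.00006 kg, h = 9.0 m
PE = mgh = (3.00006)(8.6)(9.0) = 232.2 J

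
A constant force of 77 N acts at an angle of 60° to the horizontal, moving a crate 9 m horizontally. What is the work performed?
W = F·d·cosθ = (77)(9)cos(60°) = 346.5 J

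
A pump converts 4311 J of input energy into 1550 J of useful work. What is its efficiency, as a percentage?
η = W_out/W_in = 1550/4311 = 35.95%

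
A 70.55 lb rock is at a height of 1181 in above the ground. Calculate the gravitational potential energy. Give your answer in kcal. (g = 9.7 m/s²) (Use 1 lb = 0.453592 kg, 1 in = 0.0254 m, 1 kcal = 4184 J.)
Convert to SI: m = 32.0009 kg, h = 29.9974 m
PE = mgh = (32.0009)(9.7)(29.9974) = 9311.46 J = 2.225 kcal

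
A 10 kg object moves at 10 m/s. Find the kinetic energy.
KE = ½mv² = ½(10)(10)² = 500.0 J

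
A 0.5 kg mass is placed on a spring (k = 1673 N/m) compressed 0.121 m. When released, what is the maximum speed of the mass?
½kx² = ½mv² ⇒ v = x√(k/m) = (0.121)√(1673/0.5) = 6.999 m/s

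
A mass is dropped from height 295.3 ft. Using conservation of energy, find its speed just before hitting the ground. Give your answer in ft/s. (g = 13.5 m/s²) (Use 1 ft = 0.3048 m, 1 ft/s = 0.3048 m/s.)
Convert to SI: h = 90.0074 m
mgh = ½mv² ⇒ v = √(2gh) = √(2·13.5·90.0074) = 49.2971 m/s = 161.7 ft/s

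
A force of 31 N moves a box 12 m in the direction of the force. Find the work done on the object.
W = F·d = (31)(12) = 372.0 J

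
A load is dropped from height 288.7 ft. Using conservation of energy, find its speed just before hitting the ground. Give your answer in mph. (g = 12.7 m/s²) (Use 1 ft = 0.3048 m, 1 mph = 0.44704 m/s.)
Convert to SI: h = 87.9958 m
mgh = ½mv² ⇒ v = √(2gh) = √(2·12.7·87.9958) = 47.2768 m/s = 105.8 mph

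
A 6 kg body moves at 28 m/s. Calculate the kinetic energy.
KE = ½mv² = ½(6)(28)² = 2352.0 J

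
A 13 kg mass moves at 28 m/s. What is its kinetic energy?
KE = ½mv² = ½(13)(28)² = 5096.0 J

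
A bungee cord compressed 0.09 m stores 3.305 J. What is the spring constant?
k = 2·PE/x² = 2·3.305/(0.09)² = 816.0 N/m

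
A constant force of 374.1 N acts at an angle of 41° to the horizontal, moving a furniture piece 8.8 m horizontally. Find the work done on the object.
W = F·d·cosθ = (374.1)(8.8)cos(41°) = 2485 J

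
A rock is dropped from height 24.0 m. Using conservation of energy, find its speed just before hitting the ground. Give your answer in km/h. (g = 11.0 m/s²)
mgh = ½mv² ⇒ v = √(2gh) = √(2·11.0·24.0) = 22.9783 m/s = 82.72 km/h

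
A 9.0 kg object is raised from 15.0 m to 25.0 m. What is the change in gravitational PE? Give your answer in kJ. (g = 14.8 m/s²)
ΔPE = mgΔh = (9.0)(14.8)(10.0) = 1332.0 J = 1.332 kJ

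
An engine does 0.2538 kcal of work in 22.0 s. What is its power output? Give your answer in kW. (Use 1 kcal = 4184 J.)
Convert to SI: W = 1061.9 J, t = 22.0 s
P = W/t = 1061.9/22.0 = 48.2681 W = 0.04827 kW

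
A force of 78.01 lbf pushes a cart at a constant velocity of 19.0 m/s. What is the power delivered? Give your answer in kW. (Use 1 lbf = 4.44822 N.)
Convert to SI: F = 347.006 N, v = 19.0 m/s
P = Fv = (347.006)(19.0) = 6593.11 W = 6.593 kW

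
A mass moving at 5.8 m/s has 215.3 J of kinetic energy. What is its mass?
m = 2·KE/v² = 2·215.3/(5.8)² = 12.8 kg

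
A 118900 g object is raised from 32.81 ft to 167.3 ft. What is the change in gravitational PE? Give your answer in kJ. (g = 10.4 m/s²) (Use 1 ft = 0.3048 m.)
Convert to SI: m = 118.9 kg, Δh = 40.9926 m
ΔPE = mgΔh = (118.9)(10.4)(40.9926) = 50689.8 J = 50.69 kJ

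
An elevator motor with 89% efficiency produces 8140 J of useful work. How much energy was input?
W_in = W_out/η = 8140/0.89 = 9146 J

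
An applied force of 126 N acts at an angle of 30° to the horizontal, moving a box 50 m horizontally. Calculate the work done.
W = F·d·cosθ = (126)(50)cos(30°) = 5456 J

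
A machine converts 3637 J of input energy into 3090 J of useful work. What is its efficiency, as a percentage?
η = W_out/W_in = 3090/3637 = 84.96%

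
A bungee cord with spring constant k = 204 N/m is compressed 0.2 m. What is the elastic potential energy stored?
PE = ½kx² = ½(204)(0.2)² = 4.08 J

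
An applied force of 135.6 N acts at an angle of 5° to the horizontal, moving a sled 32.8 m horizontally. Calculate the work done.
W = F·d·cosθ = (135.6)(32.8)cos(5°) = 4431 J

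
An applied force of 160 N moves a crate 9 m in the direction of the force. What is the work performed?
W = F·d = (160)(9) = 1440 J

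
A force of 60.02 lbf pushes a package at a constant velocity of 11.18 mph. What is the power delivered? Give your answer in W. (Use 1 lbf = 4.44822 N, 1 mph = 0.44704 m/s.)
Convert to SI: F = 266.982 N, v = 4.99791 m/s
P = Fv = (266.982)(4.99791) = 1334 W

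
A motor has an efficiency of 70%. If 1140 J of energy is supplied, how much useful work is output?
W_out = η·W_in = 0.7·1140 = 798.0 J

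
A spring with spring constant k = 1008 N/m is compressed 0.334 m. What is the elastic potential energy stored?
PE = ½kx² = ½(1008)(0.334)² = 56.22 J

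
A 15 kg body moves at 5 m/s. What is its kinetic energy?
KE = ½mv² = ½(15)(5)² = 187.5 J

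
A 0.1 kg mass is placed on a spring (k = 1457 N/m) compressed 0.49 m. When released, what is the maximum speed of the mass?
½kx² = ½mv² ⇒ v = x√(k/m) = (0.49)√(1457/0.1) = 59.15 m/s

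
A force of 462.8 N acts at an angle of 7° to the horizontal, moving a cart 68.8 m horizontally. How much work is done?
W = F·d·cosθ = (462.8)(68.8)cos(7°) = 31600 J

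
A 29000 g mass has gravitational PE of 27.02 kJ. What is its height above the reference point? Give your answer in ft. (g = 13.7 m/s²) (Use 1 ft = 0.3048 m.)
Convert to SI: m = 29.0 kg, PE = 27020.0 J
h = PE/(mg) = 27020.0/(29.0·13.7) = 68.0091 m = 223.1 ft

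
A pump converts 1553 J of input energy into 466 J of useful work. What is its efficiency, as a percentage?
η = W_out/W_in = 466/1553 = 30.01%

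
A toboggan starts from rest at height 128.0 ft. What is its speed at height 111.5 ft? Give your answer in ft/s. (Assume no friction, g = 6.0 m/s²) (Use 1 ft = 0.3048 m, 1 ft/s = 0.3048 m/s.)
Convert to SI: h₁−h₂ = 5.0292 m
mgh₁ = mgh₂ + ½mv² ⇒ v = √(2g(h₁−h₂)) = √(2·6.0·5.0292) = 7.76855 m/s = 25.49 ft/s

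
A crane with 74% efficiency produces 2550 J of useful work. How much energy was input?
W_in = W_out/η = 2550/0.74 = 3446 J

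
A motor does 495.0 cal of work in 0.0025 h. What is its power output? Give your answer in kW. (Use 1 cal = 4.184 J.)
Convert to SI: W = 2071.08 J, t = 9.0 s
P = W/t = 2071.08/9.0 = 230.12 W = 0.2301 kW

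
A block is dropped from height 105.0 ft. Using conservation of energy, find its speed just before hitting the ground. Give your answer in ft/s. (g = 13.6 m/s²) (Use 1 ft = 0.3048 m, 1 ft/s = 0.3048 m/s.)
Convert to SI: h = 32.004 m
mgh = ½mv² ⇒ v = √(2gh) = √(2·13.6·32.004) = 29.5044 m/s = 96.8 ft/s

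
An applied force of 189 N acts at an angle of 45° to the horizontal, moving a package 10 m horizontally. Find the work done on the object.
W = F·d·cosθ = (189)(10)cos(45°) = 1336 J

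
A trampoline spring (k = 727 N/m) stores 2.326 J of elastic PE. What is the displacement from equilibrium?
x = √(2·PE/k) = √(2·2.326/727) = 0.07999 m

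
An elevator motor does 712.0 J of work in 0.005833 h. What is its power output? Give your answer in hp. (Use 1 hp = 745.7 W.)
Convert to SI: W = 712.0 J, t = 20.9988 s
P = W/t = 712.0/20.9988 = 33.9067 W = 0.04547 hp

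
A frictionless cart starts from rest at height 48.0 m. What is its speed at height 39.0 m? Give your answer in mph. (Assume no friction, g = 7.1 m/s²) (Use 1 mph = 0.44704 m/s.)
mgh₁ = mgh₂ + ½mv² ⇒ v = √(2g(h₁−h₂)) = √(2·7.1·9.0) = 11.3049 m/s = 25.29 mph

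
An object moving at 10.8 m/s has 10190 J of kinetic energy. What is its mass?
m = 2·KE/v² = 2·10190/(10.8)² = 174.7 kg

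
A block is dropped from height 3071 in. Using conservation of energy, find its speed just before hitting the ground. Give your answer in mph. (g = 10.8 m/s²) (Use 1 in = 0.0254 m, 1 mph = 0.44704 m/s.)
Convert to SI: h = 78.0034 m
mgh = ½mv² ⇒ v = √(2gh) = √(2·10.8·78.0034) = 41.0472 m/s = 91.82 mph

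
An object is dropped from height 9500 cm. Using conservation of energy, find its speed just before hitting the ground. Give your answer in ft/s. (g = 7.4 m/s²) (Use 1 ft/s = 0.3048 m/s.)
Convert to SI: h = 95.0 m
mgh = ½mv² ⇒ v = √(2gh) = √(2·7.4·95.0) = 37.4967 m/s = 123.0 ft/s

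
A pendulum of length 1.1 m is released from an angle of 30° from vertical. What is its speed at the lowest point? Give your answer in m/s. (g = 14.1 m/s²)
h = L(1 − cosθ) = 1.1(1 − cos30°) = 0.147372 m
v = √(2gh) = √(2·14.1·0.147372) = 2.039 m/s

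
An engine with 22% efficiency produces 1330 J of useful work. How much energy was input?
W_in = W_out/η = 1330/0.22 = 6045 J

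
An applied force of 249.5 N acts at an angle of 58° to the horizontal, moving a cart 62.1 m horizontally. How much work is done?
W = F·d·cosθ = (249.5)(62.1)cos(58°) = 8211 J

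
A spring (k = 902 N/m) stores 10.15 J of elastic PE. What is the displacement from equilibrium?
x = √(2·PE/k) = √(2·10.15/902) = 0.15 m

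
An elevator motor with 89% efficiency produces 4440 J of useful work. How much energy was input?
W_in = W_out/η = 4440/0.89 = 4989 J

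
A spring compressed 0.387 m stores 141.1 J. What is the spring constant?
k = 2·PE/x² = 2·141.1/(0.387)² = 1884 N/m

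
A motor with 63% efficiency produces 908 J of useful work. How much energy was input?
W_in = W_out/η = 908/0.63 = 1441 J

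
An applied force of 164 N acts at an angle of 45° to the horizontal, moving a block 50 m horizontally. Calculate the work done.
W = F·d·cosθ = (164)(50)cos(45°) = 5798 J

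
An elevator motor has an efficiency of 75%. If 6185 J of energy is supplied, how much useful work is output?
W_out = η·W_in = 0.75·6185 = 4638.75 J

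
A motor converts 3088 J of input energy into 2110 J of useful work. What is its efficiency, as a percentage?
η = W_out/W_in = 2110/3088 = 68.33%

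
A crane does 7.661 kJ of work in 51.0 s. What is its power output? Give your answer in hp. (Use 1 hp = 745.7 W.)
Convert to SI: W = 7661.0 J, t = 51.0 s
P = W/t = 7661.0/51.0 = 150.216 W = 0.2014 hp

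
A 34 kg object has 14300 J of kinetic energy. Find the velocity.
v = √(2·KE/m) = √(2·14300/34) = 29.0 m/s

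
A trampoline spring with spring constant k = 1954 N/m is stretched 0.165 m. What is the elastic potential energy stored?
PE = ½kx² = ½(1954)(0.165)² = 26.6 J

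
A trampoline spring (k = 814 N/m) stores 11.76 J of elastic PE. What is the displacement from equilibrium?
x = √(2·PE/k) = √(2·11.76/814) = 0.17 m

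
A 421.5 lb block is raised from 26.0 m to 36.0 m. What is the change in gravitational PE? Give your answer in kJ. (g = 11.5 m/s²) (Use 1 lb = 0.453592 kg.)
Convert to SI: m = 191.189 kg, Δh = 10.0 m
ΔPE = mgΔh = (191.189)(11.5)(10.0) = 21986.7 J = 21.99 kJ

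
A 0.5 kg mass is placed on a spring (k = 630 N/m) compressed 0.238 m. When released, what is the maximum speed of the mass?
½kx² = ½mv² ⇒ v = x√(k/m) = (0.238)√(630/0.5) = 8.448 m/s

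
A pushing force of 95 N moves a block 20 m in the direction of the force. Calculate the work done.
W = F·d = (95)(20) = 1900 J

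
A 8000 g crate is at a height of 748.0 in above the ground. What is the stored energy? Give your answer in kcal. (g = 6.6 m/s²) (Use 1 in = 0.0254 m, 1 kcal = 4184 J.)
Convert to SI: m = 8.0 kg, h = 18.9992 m
PE = mgh = (8.0)(6.6)(18.9992) = 1003.16 J = 0.2398 kcal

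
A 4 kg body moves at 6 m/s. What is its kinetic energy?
KE = ½mv² = ½(4)(6)² = 72.0 J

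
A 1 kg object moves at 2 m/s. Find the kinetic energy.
KE = ½mv² = ½(1)(2)² = 2.0 J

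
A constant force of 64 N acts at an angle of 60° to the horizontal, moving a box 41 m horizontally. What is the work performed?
W = F·d·cosθ = (64)(41)cos(60°) = 1312 J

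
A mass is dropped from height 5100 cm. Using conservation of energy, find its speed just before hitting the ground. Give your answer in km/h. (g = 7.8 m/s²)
Convert to SI: h = 51.0 m
mgh = ½mv² ⇒ v = √(2gh) = √(2·7.8·51.0) = 28.2064 m/s = 101.5 km/h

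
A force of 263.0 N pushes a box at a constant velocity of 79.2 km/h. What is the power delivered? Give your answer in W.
Convert to SI: F = 263.0 N, v = 22.0 m/s
P = Fv = (263.0)(22.0) = 5786 W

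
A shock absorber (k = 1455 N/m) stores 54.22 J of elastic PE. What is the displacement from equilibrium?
x = √(2·PE/k) = √(2·54.22/1455) = 0.273 m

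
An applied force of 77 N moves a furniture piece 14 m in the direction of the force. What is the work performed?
W = F·d = (77)(14) = 1078 J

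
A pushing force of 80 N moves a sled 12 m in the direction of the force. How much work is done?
W = F·d = (80)(12) = 960.0 J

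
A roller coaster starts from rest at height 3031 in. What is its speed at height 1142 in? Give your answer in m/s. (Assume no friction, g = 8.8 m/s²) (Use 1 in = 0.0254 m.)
Convert to SI: h₁−h₂ = 47.9806 m
mgh₁ = mgh₂ + ½mv² ⇒ v = √(2g(h₁−h₂)) = √(2·8.8·47.9806) = 29.06 m/s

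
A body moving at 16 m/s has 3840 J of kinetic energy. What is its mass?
m = 2·KE/v² = 2·3840/(16)² = 30.0 kg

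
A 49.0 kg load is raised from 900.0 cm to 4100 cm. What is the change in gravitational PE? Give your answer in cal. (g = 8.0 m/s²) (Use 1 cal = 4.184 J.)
Convert to SI: m = 49.0 kg, Δh = 32.0 m
ΔPE = mgΔh = (49.0)(8.0)(32.0) = 12544.0 J = 2998 cal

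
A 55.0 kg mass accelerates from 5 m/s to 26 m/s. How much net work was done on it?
W = ΔKE = ½m(v₂² − v₁²) = ½(55.0)(26² − 5²) = 17902.5 J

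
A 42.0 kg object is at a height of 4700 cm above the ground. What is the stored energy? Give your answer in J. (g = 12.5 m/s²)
Convert to SI: m = 42.0 kg, h = 47.0 m
PE = mgh = (42.0)(12.5)(47.0) = 24680 J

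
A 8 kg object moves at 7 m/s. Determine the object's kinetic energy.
KE = ½mv² = ½(8)(7)² = 196.0 J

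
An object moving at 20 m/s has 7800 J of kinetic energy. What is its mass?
m = 2·KE/v² = 2·7800/(20)² = 39.0 kg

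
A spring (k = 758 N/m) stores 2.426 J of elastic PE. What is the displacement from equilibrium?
x = √(2·PE/k) = √(2·2.426/758) = 0.08001 m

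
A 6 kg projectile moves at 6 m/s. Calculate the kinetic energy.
KE = ½mv² = ½(6)(6)² = 108.0 J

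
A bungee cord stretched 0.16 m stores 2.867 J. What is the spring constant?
k = 2·PE/x² = 2·2.867/(0.16)² = 224.0 N/m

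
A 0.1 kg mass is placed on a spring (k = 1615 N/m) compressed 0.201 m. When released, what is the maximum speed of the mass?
½kx² = ½mv² ⇒ v = x√(k/m) = (0.201)√(1615/0.1) = 25.54 m/s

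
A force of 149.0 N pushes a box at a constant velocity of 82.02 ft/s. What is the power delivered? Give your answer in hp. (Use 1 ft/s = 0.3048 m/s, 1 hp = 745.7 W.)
Convert to SI: F = 149.0 N, v = 24.9997 m/s
P = Fv = (149.0)(24.9997) = 3724.95 W = 4.995 hp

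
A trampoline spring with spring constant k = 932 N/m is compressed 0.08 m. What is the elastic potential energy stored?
PE = ½kx² = ½(932)(0.08)² = 2.982 J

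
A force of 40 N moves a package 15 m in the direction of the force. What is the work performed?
W = F·d = (40)(15) = 600.0 J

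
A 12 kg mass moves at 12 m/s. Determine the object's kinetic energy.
KE = ½mv² = ½(12)(12)² = 864.0 J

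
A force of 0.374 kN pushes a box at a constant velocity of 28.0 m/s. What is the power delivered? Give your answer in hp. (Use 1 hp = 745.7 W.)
Convert to SI: F = 374.0 N, v = 28.0 m/s
P = Fv = (374.0)(28.0) = 10472.0 W = 14.04 hp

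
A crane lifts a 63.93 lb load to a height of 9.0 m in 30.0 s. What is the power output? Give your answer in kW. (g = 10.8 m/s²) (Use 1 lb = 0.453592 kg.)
Convert to SI: m = 28.9981 kg, h = 9.0 m, t = 30.0 s
P = mgh/t = (28.9981)(10.8)(9.0)/30.0 = 93.954 W = 0.09395 kW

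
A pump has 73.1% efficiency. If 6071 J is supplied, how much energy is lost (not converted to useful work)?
W_lost = W_in(1 − η) = 6071·(1 − 0.731) = 1633 J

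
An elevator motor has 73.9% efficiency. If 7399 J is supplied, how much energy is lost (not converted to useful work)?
W_lost = W_in(1 − η) = 7399·(1 − 0.739) = 1931 J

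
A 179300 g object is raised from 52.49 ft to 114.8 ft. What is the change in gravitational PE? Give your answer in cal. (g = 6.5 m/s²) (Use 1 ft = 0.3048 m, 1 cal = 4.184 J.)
Convert to SI: m = 179.3 kg, Δh = 18.9921 m
ΔPE = mgΔh = (179.3)(6.5)(18.9921) = 22134.3 J = 5290 cal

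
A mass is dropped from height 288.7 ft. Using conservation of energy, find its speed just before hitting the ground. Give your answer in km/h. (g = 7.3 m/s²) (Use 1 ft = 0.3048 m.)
Convert to SI: h = 87.9958 m
mgh = ½mv² ⇒ v = √(2gh) = √(2·7.3·87.9958) = 35.8432 m/s = 129.0 km/h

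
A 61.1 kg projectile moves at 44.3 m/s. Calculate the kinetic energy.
KE = ½mv² = ½(61.1)(44.3)² = 59950 J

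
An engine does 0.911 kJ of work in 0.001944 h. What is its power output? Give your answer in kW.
Convert to SI: W = 911.0 J, t = 6.9984 s
P = W/t = 911.0/6.9984 = 130.173 W = 0.1302 kW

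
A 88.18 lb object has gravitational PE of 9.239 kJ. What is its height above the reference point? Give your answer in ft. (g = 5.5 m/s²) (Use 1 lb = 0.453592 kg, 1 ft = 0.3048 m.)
Convert to SI: m = 39.9977 kg, PE = 9239.0 J
h = PE/(mg) = 9239.0/(39.9977·5.5) = 41.9978 m = 137.8 ft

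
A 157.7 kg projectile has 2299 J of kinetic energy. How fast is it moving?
v = √(2·KE/m) = √(2·2299/157.7) = 5.4 m/s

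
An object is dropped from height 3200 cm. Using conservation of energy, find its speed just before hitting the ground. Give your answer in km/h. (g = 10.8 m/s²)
Convert to SI: h = 32.0 m
mgh = ½mv² ⇒ v = √(2gh) = √(2·10.8·32.0) = 26.2907 m/s = 94.65 km/h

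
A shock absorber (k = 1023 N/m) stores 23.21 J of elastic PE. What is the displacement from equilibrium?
x = √(2·PE/k) = √(2·23.21/1023) = 0.213 m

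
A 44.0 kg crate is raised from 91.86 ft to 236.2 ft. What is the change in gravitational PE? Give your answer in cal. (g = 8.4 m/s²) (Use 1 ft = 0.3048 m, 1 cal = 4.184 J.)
Convert to SI: m = 44.0 kg, Δh = 43.9948 m
ΔPE = mgΔh = (44.0)(8.4)(43.9948) = 16260.5 J = 3886 cal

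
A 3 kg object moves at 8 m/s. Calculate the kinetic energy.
KE = ½mv² = ½(3)(8)² = 96.0 J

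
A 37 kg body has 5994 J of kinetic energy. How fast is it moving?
v = √(2·KE/m) = √(2·5994/37) = 18.0 m/s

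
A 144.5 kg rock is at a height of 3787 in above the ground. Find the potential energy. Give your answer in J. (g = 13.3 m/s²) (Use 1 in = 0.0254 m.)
Convert to SI: m = 144.5 kg, h = 96.1898 m
PE = mgh = (144.5)(13.3)(96.1898) = 184900 J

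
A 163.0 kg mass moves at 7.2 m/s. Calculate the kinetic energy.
KE = ½mv² = ½(163.0)(7.2)² = 4225 J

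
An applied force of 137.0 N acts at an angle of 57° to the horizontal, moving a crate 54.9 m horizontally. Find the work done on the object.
W = F·d·cosθ = (137.0)(54.9)cos(57°) = 4096 J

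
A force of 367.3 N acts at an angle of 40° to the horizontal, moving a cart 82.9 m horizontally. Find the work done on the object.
W = F·d·cosθ = (367.3)(82.9)cos(40°) = 23330 J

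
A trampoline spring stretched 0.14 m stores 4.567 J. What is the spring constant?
k = 2·PE/x² = 2·4.567/(0.14)² = 466.0 N/m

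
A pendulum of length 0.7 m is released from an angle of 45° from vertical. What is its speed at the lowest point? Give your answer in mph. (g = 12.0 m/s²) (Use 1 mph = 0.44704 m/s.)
h = L(1 − cosθ) = 0.7(1 − cos45°) = 0.205025 m
v = √(2gh) = √(2·12.0·0.205025) = 2.21824 m/s = 4.962 mph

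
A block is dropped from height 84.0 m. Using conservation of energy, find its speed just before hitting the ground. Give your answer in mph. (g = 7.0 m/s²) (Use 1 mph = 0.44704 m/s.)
mgh = ½mv² ⇒ v = √(2gh) = √(2·7.0·84.0) = 34.2929 m/s = 76.71 mph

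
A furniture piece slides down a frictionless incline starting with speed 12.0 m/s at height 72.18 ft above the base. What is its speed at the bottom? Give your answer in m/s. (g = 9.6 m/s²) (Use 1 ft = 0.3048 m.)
Convert to SI: v₀ = 12.0 m/s, h = 22.0005 m
½mv₀² + mgh = ½mv² ⇒ v = √(v₀² + 2gh) = √(12.0² + 2·9.6·22.0005) = 23.8 m/s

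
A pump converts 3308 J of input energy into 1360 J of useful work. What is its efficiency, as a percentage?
η = W_out/W_in = 1360/3308 = 41.11%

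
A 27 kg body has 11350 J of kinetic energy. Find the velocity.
v = √(2·KE/m) = √(2·11350/27) = 29.0 m/s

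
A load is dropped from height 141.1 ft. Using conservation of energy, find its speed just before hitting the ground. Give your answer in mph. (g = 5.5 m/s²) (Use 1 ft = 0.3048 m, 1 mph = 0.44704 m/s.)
Convert to SI: h = 43.0073 m
mgh = ½mv² ⇒ v = √(2gh) = √(2·5.5·43.0073) = 21.7504 m/s = 48.65 mph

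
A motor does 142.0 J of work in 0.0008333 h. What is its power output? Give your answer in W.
Convert to SI: W = 142.0 J, t = 2.99988 s
P = W/t = 142.0/2.99988 = 47.34 W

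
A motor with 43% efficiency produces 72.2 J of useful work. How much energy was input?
W_in = W_out/η = 72.2/0.43 = 167.9 J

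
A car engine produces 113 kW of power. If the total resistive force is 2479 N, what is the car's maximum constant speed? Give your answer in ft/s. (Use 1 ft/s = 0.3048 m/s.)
P = Fv ⇒ v = P/F = 113000 W/2479.0 N = 45.5829 m/s = 149.6 ft/s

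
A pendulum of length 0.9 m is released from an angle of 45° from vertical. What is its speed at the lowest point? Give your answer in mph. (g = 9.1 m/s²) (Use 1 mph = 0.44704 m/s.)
h = L(1 − cosθ) = 0.9(1 − cos45°) = 0.263604 m
v = √(2gh) = √(2·9.1·0.263604) = 2.19034 m/s = 4.9 mph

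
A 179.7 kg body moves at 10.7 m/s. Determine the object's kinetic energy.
KE = ½mv² = ½(179.7)(10.7)² = 10290 J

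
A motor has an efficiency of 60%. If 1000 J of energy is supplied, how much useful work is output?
W_out = η·W_in = 0.6·1000 = 600.0 J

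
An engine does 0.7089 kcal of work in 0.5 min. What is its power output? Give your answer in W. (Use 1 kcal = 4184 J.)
Convert to SI: W = 2966.04 J, t = 30.0 s
P = W/t = 2966.04/30.0 = 98.87 W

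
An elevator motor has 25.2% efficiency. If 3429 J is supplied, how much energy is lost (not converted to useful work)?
W_lost = W_in(1 − η) = 3429·(1 − 0.252) = 2565 J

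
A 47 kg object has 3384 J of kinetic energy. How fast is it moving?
v = √(2·KE/m) = √(2·3384/47) = 12.0 m/s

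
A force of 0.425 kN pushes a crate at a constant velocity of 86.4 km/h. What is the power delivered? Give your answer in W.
Convert to SI: F = 425.0 N, v = 24.0 m/s
P = Fv = (425.0)(24.0) = 10200 W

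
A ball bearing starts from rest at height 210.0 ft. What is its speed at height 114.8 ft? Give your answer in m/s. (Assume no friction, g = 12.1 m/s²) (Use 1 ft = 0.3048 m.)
Convert to SI: h₁−h₂ = 29.017 m
mgh₁ = mgh₂ + ½mv² ⇒ v = √(2g(h₁−h₂)) = √(2·12.1·29.017) = 26.5 m/s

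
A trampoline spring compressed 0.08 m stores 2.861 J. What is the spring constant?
k = 2·PE/x² = 2·2.861/(0.08)² = 894.1 N/m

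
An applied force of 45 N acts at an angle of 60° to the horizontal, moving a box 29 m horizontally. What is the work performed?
W = F·d·cosθ = (45)(29)cos(60°) = 652.5 J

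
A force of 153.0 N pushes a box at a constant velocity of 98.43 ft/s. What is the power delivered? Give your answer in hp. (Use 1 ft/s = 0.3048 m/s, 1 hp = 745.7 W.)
Convert to SI: F = 153.0 N, v = 30.0015 m/s
P = Fv = (153.0)(30.0015) = 4590.22 W = 6.156 hp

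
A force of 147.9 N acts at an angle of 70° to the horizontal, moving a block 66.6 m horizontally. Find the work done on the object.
W = F·d·cosθ = (147.9)(66.6)cos(70°) = 3369 J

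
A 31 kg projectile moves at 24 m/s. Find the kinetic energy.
KE = ½mv² = ½(31)(24)² = 8928.0 J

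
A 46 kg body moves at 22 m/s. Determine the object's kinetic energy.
KE = ½mv² = ½(46)(22)² = 11132.0 J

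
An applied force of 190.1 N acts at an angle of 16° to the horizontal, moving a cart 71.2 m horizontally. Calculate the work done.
W = F·d·cosθ = (190.1)(71.2)cos(16°) = 13010 J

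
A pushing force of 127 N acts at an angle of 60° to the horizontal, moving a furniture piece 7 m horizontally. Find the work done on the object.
W = F·d·cosθ = (127)(7)cos(60°) = 444.5 J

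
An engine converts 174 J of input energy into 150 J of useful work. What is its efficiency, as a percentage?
η = W_out/W_in = 150/174 = 86.21%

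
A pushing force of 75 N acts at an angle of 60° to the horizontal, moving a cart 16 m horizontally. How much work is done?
W = F·d·cosθ = (75)(16)cos(60°) = 600.0 J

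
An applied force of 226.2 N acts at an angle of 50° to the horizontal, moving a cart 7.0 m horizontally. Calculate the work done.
W = F·d·cosθ = (226.2)(7.0)cos(50°) = 1018 J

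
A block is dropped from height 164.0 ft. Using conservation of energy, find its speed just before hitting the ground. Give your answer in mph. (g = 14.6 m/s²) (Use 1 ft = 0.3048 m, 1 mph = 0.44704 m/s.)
Convert to SI: h = 49.9872 m
mgh = ½mv² ⇒ v = √(2gh) = √(2·14.6·49.9872) = 38.2051 m/s = 85.46 mph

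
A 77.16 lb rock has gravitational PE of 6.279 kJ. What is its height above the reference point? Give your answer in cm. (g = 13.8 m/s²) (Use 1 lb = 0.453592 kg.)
Convert to SI: m = 34.9992 kg, PE = 6279.0 J
h = PE/(mg) = 6279.0/(34.9992·13.8) = 13.0003 m = 1300 cm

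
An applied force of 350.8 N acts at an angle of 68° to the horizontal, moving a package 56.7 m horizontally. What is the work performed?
W = F·d·cosθ = (350.8)(56.7)cos(68°) = 7451 J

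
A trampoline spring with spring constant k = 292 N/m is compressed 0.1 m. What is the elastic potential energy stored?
PE = ½kx² = ½(292)(0.1)² = 1.46 J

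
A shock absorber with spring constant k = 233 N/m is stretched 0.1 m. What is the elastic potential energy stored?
PE = ½kx² = ½(233)(0.1)² = 1.165 J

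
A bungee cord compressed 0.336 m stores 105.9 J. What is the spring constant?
k = 2·PE/x² = 2·105.9/(0.336)² = 1876 N/m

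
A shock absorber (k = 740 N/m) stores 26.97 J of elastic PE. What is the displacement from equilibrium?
x = √(2·PE/k) = √(2·26.97/740) = 0.27 m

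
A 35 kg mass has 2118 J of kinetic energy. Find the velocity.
v = √(2·KE/m) = √(2·2118/35) = 11.0 m/s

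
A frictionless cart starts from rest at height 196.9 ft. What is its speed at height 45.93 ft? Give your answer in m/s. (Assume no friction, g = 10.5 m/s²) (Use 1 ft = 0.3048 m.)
Convert to SI: h₁−h₂ = 46.0157 m
mgh₁ = mgh₂ + ½mv² ⇒ v = √(2g(h₁−h₂)) = √(2·10.5·46.0157) = 31.09 m/s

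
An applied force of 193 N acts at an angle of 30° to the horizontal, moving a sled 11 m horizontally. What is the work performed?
W = F·d·cosθ = (193)(11)cos(30°) = 1839 J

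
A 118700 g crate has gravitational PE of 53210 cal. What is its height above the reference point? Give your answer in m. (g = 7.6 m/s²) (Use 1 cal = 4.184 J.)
Convert to SI: m = 118.7 kg, PE = 222631 J
h = PE/(mg) = 222631/(118.7·7.6) = 246.8 m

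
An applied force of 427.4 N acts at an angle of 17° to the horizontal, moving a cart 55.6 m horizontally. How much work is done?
W = F·d·cosθ = (427.4)(55.6)cos(17°) = 22730 J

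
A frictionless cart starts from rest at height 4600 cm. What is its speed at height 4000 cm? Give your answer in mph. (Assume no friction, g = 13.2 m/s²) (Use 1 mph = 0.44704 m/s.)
Convert to SI: h₁−h₂ = 6.0 m
mgh₁ = mgh₂ + ½mv² ⇒ v = √(2g(h₁−h₂)) = √(2·13.2·6.0) = 12.5857 m/s = 28.15 mph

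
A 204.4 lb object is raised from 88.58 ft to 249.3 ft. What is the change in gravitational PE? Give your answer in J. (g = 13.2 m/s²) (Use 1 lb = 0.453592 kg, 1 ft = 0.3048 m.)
Convert to SI: m = 92.7142 kg, Δh = 48.9875 m
ΔPE = mgΔh = (92.7142)(13.2)(48.9875) = 59950 J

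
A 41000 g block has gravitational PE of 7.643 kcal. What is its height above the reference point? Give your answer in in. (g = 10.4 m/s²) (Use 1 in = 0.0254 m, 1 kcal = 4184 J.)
Convert to SI: m = 41.0 kg, PE = 31978.3 J
h = PE/(mg) = 31978.3/(41.0·10.4) = 74.996 m = 2953 in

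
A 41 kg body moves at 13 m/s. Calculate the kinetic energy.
KE = ½mv² = ½(41)(13)² = 3464.5 J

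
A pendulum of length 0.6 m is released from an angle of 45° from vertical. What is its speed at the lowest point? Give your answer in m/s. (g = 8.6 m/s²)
h = L(1 − cosθ) = 0.6(1 − cos45°) = 0.175736 m
v = √(2gh) = √(2·8.6·0.175736) = 1.739 m/s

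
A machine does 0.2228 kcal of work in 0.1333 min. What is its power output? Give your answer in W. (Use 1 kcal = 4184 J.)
Convert to SI: W = 932.195 J, t = 7.998 s
P = W/t = 932.195/7.998 = 116.6 W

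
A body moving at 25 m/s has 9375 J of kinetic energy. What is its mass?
m = 2·KE/v² = 2·9375/(25)² = 30.0 kg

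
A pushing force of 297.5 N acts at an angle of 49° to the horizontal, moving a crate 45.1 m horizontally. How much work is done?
W = F·d·cosθ = (297.5)(45.1)cos(49°) = 8803 J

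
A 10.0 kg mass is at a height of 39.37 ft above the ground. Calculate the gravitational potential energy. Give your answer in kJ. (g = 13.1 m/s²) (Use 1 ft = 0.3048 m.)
Convert to SI: m = 10.0 kg, h = 12.0 m
PE = mgh = (10.0)(13.1)(12.0) = 1572.0 J = 1.572 kJ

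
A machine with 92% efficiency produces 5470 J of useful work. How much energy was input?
W_in = W_out/η = 5470/0.92 = 5946 J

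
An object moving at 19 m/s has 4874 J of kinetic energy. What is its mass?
m = 2·KE/v² = 2·4874/(19)² = 27.0 kg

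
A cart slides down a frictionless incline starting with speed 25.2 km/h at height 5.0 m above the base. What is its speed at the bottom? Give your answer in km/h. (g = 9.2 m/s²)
Convert to SI: v₀ = 7.0 m/s, h = 5.0 m
½mv₀² + mgh = ½mv² ⇒ v = √(v₀² + 2gh) = √(7.0² + 2·9.2·5.0) = 11.8743 m/s = 42.75 km/h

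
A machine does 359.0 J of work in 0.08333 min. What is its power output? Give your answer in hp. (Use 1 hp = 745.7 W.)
Convert to SI: W = 359.0 J, t = 4.9998 s
P = W/t = 359.0/4.9998 = 71.8029 W = 0.09629 hp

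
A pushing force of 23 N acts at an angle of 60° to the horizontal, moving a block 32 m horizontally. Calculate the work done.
W = F·d·cosθ = (23)(32)cos(60°) = 368.0 J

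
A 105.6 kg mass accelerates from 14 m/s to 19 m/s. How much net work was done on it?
W = ΔKE = ½m(v₂² − v₁²) = ½(105.6)(19² − 14²) = 8712.0 J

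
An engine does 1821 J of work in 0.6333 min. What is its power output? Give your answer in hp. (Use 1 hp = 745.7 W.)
Convert to SI: W = 1821.0 J, t = 37.998 s
P = W/t = 1821.0/37.998 = 47.9236 W = 0.06427 hp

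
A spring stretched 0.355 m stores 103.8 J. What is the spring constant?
k = 2·PE/x² = 2·103.8/(0.355)² = 1647 N/m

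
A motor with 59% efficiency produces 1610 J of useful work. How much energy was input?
W_in = W_out/η = 1610/0.59 = 2729 J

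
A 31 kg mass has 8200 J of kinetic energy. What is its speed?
v = √(2·KE/m) = √(2·8200/31) = 23.0 m/s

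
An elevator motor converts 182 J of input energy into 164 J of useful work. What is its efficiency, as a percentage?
η = W_out/W_in = 164/182 = 90.11%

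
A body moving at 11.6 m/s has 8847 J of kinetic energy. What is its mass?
m = 2·KE/v² = 2·8847/(11.6)² = 131.5 kg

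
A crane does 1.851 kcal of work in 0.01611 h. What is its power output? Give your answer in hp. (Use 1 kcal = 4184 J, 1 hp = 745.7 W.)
Convert to SI: W = 7744.58 J, t = 57.996 s
P = W/t = 7744.58/57.996 = 133.537 W = 0.1791 hp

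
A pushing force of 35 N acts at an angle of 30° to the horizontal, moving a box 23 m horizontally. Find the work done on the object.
W = F·d·cosθ = (35)(23)cos(30°) = 697.2 J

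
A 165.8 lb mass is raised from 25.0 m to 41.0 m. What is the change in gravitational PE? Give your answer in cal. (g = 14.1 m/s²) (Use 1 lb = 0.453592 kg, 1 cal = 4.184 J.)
Convert to SI: m = 75.2056 kg, Δh = 16.0 m
ΔPE = mgΔh = (75.2056)(14.1)(16.0) = 16966.4 J = 4055 cal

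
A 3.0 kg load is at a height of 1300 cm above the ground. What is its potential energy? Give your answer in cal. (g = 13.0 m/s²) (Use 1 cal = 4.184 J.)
Convert to SI: m = 3.0 kg, h = 13.0 m
PE = mgh = (3.0)(13.0)(13.0) = 507.0 J = 121.2 cal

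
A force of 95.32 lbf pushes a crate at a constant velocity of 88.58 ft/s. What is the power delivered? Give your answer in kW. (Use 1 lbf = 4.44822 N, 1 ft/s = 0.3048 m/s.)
Convert to SI: F = 424.004 N, v = 26.9992 m/s
P = Fv = (424.004)(26.9992) = 11447.8 W = 11.45 kW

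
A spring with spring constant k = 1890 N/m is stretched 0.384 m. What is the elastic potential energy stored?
PE = ½kx² = ½(1890)(0.384)² = 139.3 J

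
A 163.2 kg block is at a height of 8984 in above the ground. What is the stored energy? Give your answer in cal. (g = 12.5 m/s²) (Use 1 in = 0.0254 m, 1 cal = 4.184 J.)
Convert to SI: m = 163.2 kg, h = 228.194 m
PE = mgh = (163.2)(12.5)(228.194) = 465515 J = 111300 cal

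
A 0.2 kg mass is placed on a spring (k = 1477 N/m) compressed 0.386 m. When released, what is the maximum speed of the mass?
½kx² = ½mv² ⇒ v = x√(k/m) = (0.386)√(1477/0.2) = 33.17 m/s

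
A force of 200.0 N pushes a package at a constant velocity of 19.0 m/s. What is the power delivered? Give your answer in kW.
P = Fv = (200.0)(19.0) = 3800.0 W = 3.8 kW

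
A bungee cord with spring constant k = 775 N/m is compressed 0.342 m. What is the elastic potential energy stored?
PE = ½kx² = ½(775)(0.342)² = 45.32 J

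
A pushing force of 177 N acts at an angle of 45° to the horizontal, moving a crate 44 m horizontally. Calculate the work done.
W = F·d·cosθ = (177)(44)cos(45°) = 5507 J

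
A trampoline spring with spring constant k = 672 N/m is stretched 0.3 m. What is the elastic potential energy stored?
PE = ½kx² = ½(672)(0.3)² = 30.24 J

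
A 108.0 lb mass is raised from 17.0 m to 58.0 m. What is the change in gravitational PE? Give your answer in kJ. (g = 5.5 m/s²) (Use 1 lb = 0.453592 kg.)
Convert to SI: m = 48.9879 kg, Δh = 41.0 m
ΔPE = mgΔh = (48.9879)(5.5)(41.0) = 11046.8 J = 11.05 kJ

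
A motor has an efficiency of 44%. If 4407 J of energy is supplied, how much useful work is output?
W_out = η·W_in = 0.44·4407 = 1939.08 J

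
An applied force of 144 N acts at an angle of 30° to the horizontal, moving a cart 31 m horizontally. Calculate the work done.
W = F·d·cosθ = (144)(31)cos(30°) = 3866 J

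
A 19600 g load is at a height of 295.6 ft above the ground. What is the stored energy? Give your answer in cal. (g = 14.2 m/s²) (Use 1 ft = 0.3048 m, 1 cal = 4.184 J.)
Convert to SI: m = 19.6 kg, h = 90.0989 m
PE = mgh = (19.6)(14.2)(90.0989) = 25076.3 J = 5993 cal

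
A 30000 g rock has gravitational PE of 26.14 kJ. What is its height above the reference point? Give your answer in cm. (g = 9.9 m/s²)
Convert to SI: m = 30.0 kg, PE = 26140.0 J
h = PE/(mg) = 26140.0/(30.0·9.9) = 88.0135 m = 8801 cm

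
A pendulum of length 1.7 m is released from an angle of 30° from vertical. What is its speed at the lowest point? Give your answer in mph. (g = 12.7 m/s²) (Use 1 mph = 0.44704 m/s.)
h = L(1 − cosθ) = 1.7(1 − cos30°) = 0.227757 m
v = √(2gh) = √(2·12.7·0.227757) = 2.40521 m/s = 5.38 mph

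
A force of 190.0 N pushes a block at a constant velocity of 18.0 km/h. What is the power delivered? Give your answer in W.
Convert to SI: F = 190.0 N, v = 5.0 m/s
P = Fv = (190.0)(5.0) = 950.0 W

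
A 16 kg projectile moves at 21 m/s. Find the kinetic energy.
KE = ½mv² = ½(16)(21)² = 3528.0 J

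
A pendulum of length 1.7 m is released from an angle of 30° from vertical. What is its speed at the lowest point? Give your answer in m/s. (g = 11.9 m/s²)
h = L(1 − cosθ) = 1.7(1 − cos30°) = 0.227757 m
v = √(2gh) = √(2·11.9·0.227757) = 2.328 m/s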